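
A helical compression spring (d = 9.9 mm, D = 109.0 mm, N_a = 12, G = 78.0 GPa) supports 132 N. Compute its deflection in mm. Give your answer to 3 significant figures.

k = Gd⁴/(8D³N_a) = (78.0×10³)(9.9⁴)/(8·109.0³·12) = 6.0268 N/mm
δ = F/k = 132 / 6.0268 = 21.902 mm

21.9 mm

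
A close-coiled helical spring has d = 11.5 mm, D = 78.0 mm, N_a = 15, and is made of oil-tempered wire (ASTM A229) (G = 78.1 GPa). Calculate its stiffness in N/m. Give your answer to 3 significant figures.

k = Gd⁴/(8D³N_a) = (78.1×10³ × 11.5⁴) / (8 × 78.0³ × 15)
  = 1.36597e+09 / 5.69462e+07 = 23.987 N/mm = 23987 N/m

24000 N/m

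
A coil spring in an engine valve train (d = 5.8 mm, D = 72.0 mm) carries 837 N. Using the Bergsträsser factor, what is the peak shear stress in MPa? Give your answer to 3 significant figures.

871 MPa

Spring index C = D/d = 72.0/5.8 = 12.4138
K_B = (4C+2)/(4C−3) = 51.655/46.655 = 1.1072
τ₀ = 8FD/(πd³) = 8·837·72.0/(π·5.8³) = 482112/612.96 = 786.53 MPa
τ_max = K·τ₀ = 1.1072 × 786.53 = 870.82 MPa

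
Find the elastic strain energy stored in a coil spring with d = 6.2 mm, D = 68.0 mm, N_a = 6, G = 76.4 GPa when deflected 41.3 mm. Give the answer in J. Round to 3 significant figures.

k = Gd⁴/(8D³N_a) = (76.4×10³)(6.2⁴)/(8·68.0³·6) = 7.4798 N/mm
U = ½kδ² = 0.5 × 7.4798 × 41.3² = 6379.1 N·mm = 6.3791 J

6.38 J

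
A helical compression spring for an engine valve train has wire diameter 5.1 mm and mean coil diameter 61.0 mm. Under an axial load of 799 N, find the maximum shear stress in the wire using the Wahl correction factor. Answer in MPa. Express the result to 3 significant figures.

Spring index C = D/d = 61.0/5.1 = 11.9608
K_W = (4C−1)/(4C−4) + 0.615/C = 46.843/43.843 + 0.0514 = 1.1198
τ₀ = 8FD/(πd³) = 8·799·61.0/(π·5.1³) = 389912/416.74 = 935.63 MPa
τ_max = K·τ₀ = 1.1198 × 935.63 = 1047.8 MPa

1050 MPa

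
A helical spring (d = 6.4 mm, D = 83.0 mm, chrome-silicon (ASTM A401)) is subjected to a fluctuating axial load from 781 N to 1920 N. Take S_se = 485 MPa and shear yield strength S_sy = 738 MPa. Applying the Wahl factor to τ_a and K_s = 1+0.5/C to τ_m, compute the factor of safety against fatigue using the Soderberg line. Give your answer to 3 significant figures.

C = D/d = 83.0/6.4 = 12.9688; K_W = (4C−1)/(4C−4)+0.615/C = 1.1101; K_s = 1+0.5/C = 1.0386
F_a = (F_max−F_min)/2 = 569.5 N; F_m = (F_max+F_min)/2 = 1350.5 N
τ_a = K_W·8F_aD/(πd³) = 1.1101 × 459.17 = 509.72 MPa
τ_m = K_s·8F_mD/(πd³) = 1.0386 × 1088.9 = 1130.8 MPa
Soderberg: 1/n_f = τ_a/S_se + τ_m/S_sy = 509.72/485 + 1130.8/738 = 1.05096 + 1.53231 = 2.5833
n_f = 1/2.5833 = 0.3871

0.387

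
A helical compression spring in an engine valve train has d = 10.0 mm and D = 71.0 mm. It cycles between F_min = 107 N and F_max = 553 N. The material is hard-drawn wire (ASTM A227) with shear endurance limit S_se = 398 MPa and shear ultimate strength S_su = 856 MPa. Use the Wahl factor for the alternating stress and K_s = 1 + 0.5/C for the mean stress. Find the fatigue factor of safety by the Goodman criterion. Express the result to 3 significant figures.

5.07

C = D/d = 71.0/10.0 = 7.1000; K_W = (4C−1)/(4C−4)+0.615/C = 1.2096; K_s = 1+0.5/C = 1.0704
F_a = (F_max−F_min)/2 = 223 N; F_m = (F_max+F_min)/2 = 330 N
τ_a = K_W·8F_aD/(πd³) = 1.2096 × 40.318 = 48.768 MPa
τ_m = K_s·8F_mD/(πd³) = 1.0704 × 59.664 = 63.866 MPa
Goodman: 1/n_f = τ_a/S_se + τ_m/S_su = 48.768/398 + 63.866/856 = 0.12253 + 0.07461 = 0.19714
n_f = 1/0.19714 = 5.072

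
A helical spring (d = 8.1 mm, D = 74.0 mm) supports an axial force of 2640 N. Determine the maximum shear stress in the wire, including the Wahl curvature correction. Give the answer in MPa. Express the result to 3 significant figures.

Spring index C = D/d = 74.0/8.1 = 9.1358
K_W = (4C−1)/(4C−4) + 0.615/C = 35.543/32.543 + 0.0673 = 1.1595
τ₀ = 8FD/(πd³) = 8·2640·74.0/(π·8.1³) = 1.56288e+06/1669.6 = 936.1 MPa
τ_max = K·τ₀ = 1.1595 × 936.1 = 1085.4 MPa

1090 MPa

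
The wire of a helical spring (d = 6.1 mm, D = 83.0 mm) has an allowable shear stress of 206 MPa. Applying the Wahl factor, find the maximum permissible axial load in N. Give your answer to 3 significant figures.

200 N

C = D/d = 83.0/6.1 = 13.6066
K_W = (4C−1)/(4C−4) + 0.615/C = 53.426/50.426 + 0.0452 = 1.1047
τ_max = K·8FD/(πd³) → F_max = τ_allow·πd³/(8DK)
F_max = 206·π·6.1³/(8·83.0·1.1047) = 1.4689e+05/733.52 = 200.26 N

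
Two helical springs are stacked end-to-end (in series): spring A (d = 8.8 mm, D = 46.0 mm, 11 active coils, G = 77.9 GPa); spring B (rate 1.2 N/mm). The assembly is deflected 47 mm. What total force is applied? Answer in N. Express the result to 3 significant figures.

55.2 N

k_A = Gd⁴/(8D³N_a) = (77.9×10³)(8.8⁴)/(8·46.0³·11) = 54.54 N/mm
Series: 1/k_eq = 1/54.54 + 1/1.2 = 0.85167; k_eq = 1.1742 N/mm
F = k_eq·δ = 1.1742·47 = 55.186 N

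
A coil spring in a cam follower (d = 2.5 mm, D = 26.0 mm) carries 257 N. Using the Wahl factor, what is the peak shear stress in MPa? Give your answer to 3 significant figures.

1240 MPa

Spring index C = D/d = 26.0/2.5 = 10.4000
K_W = (4C−1)/(4C−4) + 0.615/C = 40.600/37.600 + 0.0591 = 1.1389
τ₀ = 8FD/(πd³) = 8·257·26.0/(π·2.5³) = 53456/49.087 = 1089 MPa
τ_max = K·τ₀ = 1.1389 × 1089 = 1240.3 MPa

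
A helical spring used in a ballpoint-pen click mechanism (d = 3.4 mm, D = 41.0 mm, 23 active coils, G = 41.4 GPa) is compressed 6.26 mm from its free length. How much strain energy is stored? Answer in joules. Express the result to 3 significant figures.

0.00855 J

k = Gd⁴/(8D³N_a) = (41.4×10³)(3.4⁴)/(8·41.0³·23) = 0.43626 N/mm
U = ½kδ² = 0.5 × 0.43626 × 6.26² = 8.548 N·mm = 0.008548 J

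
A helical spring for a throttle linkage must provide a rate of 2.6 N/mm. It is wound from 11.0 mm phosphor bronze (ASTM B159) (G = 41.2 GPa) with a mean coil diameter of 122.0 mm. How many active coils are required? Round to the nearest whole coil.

16

N_a = Gd⁴/(8D³k) = (41.2×10³ × 11.0⁴)/(8 × 122.0³ × 2.6)
    = 6.03209e+08 / 3.77696e+07 = 15.97 → 16 coils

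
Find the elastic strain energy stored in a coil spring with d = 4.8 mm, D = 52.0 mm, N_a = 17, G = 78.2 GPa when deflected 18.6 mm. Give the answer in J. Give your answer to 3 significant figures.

k = Gd⁴/(8D³N_a) = (78.2×10³)(4.8⁴)/(8·52.0³·17) = 2.1708 N/mm
U = ½kδ² = 0.5 × 2.1708 × 18.6² = 375.51 N·mm = 0.37551 J

0.376 J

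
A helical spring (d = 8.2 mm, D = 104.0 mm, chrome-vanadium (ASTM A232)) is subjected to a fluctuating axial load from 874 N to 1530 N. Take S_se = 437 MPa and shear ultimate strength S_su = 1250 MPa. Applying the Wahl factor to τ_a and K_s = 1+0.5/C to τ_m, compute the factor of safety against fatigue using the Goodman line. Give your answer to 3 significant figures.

1.13

C = D/d = 104.0/8.2 = 12.6829; K_W = (4C−1)/(4C−4)+0.615/C = 1.1127; K_s = 1+0.5/C = 1.0394
F_a = (F_max−F_min)/2 = 328 N; F_m = (F_max+F_min)/2 = 1202 N
τ_a = K_W·8F_aD/(πd³) = 1.1127 × 157.55 = 175.3 MPa
τ_m = K_s·8F_mD/(πd³) = 1.0394 × 577.35 = 600.11 MPa
Goodman: 1/n_f = τ_a/S_se + τ_m/S_su = 175.3/437 + 600.11/1250 = 0.40114 + 0.48009 = 0.88123
n_f = 1/0.88123 = 1.135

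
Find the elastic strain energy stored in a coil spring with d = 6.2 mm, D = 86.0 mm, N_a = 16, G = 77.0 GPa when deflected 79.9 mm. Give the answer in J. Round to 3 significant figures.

k = Gd⁴/(8D³N_a) = (77.0×10³)(6.2⁴)/(8·86.0³·16) = 1.3975 N/mm
U = ½kδ² = 0.5 × 1.3975 × 79.9² = 4460.8 N·mm = 4.4608 J

4.46 J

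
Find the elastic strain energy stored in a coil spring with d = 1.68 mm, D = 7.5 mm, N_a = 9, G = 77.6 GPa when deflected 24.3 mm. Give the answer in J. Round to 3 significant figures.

k = Gd⁴/(8D³N_a) = (77.6×10³)(1.68⁴)/(8·7.5³·9) = 20.351 N/mm
U = ½kδ² = 0.5 × 20.351 × 24.3² = 6008.5 N·mm = 6.0085 J

6.01 J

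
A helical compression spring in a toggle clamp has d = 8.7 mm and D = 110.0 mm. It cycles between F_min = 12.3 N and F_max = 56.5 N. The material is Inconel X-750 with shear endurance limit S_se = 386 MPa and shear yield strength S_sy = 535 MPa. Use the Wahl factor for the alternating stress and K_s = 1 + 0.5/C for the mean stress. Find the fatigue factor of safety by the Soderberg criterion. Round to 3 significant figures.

C = D/d = 110.0/8.7 = 12.6437; K_W = (4C−1)/(4C−4)+0.615/C = 1.1131; K_s = 1+0.5/C = 1.0395
F_a = (F_max−F_min)/2 = 22.1 N; F_m = (F_max+F_min)/2 = 34.4 N
τ_a = K_W·8F_aD/(πd³) = 1.1131 × 9.4009 = 10.464 MPa
τ_m = K_s·8F_mD/(πd³) = 1.0395 × 14.633 = 15.212 MPa
Soderberg: 1/n_f = τ_a/S_se + τ_m/S_sy = 10.464/386 + 15.212/535 = 0.02711 + 0.02843 = 0.055541
n_f = 1/0.055541 = 18

18.0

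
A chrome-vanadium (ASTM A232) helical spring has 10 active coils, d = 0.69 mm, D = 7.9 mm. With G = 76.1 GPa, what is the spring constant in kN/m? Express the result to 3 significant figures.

0.437 kN/m

k = Gd⁴/(8D³N_a) = (76.1×10³ × 0.69⁴) / (8 × 7.9³ × 10)
  = 17249.7 / 39443.1 = 0.43733 N/mm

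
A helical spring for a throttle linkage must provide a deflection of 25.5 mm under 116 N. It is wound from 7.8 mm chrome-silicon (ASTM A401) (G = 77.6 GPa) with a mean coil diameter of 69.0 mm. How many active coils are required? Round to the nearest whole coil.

Required rate k = F/δ = 116/25.5 = 4.549 N/mm
N_a = Gd⁴/(8D³k) = (77.6×10³ × 7.8⁴)/(8 × 69.0³ × 4.549)
    = 2.87237e+08 / 1.19552e+07 = 24.03 → 24 coils

24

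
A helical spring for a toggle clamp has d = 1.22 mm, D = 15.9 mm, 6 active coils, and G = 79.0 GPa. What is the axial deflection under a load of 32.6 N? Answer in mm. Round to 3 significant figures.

k = Gd⁴/(8D³N_a) = (79.0×10³)(1.22⁴)/(8·15.9³·6) = 0.90706 N/mm
δ = F/k = 32.6 / 0.90706 = 35.94 mm

35.9 mm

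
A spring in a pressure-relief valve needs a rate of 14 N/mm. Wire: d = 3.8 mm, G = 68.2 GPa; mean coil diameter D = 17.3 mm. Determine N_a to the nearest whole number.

25

N_a = Gd⁴/(8D³k) = (68.2×10³ × 3.8⁴)/(8 × 17.3³ × 14)
    = 1.42206e+07 / 579904 = 24.52 → 25 coils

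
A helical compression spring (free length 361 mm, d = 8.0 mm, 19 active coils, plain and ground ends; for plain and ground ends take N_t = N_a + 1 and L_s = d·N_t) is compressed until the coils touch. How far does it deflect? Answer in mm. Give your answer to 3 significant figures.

201 mm

N_t = 20; L_s = 8.0·20 = 160 mm
δ_solid = L₀ − L_s = 361 − 160 = 201 mm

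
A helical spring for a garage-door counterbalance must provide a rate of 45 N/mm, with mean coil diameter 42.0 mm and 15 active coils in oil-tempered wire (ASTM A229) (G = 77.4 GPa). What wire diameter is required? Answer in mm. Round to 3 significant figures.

d = (8D³N_a·k / G)^(1/4) = (8·42.0³·15·45 / (77.4×10³))^0.25
  = (5168.9)^0.25 = 8.4791 mm

8.48 mm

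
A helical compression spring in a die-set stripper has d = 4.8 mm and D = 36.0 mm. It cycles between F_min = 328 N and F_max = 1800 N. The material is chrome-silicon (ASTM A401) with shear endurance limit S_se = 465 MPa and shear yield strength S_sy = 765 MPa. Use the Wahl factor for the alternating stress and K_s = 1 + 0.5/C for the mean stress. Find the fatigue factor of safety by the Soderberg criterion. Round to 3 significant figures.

C = D/d = 36.0/4.8 = 7.5000; K_W = (4C−1)/(4C−4)+0.615/C = 1.1974; K_s = 1+0.5/C = 1.0667
F_a = (F_max−F_min)/2 = 736 N; F_m = (F_max+F_min)/2 = 1064 N
τ_a = K_W·8F_aD/(πd³) = 1.1974 × 610.09 = 730.52 MPa
τ_m = K_s·8F_mD/(πd³) = 1.0667 × 881.98 = 940.78 MPa
Soderberg: 1/n_f = τ_a/S_se + τ_m/S_sy = 730.52/465 + 940.78/765 = 1.57100 + 1.22978 = 2.8008
n_f = 1/2.8008 = 0.357

0.357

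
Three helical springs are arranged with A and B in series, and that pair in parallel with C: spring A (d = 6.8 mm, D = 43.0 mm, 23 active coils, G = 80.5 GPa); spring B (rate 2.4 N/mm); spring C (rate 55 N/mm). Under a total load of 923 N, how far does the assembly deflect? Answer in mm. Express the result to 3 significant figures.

k_A = Gd⁴/(8D³N_a) = (80.5×10³)(6.8⁴)/(8·43.0³·23) = 11.765 N/mm
Springs A,B series: k_AB = 1/(1/11.765+1/2.4) = 1.9934 N/mm; parallel with C: k_eq = 1.9934+55 = 56.993 N/mm
δ = F/k_eq = 923/56.993 = 16.195 mm

16.2 mm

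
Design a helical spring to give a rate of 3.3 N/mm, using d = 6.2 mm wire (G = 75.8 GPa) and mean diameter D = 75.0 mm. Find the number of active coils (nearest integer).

N_a = Gd⁴/(8D³k) = (75.8×10³ × 6.2⁴)/(8 × 75.0³ × 3.3)
    = 1.12005e+08 / 1.11375e+07 = 10.06 → 10 coils

10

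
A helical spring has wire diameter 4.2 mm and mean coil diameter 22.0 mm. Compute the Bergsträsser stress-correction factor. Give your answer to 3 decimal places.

C = D/d = 22.0/4.2 = 5.2381
K_B = (4C+2)/(4C−3) = 22.952/17.952 = 1.2785

1.279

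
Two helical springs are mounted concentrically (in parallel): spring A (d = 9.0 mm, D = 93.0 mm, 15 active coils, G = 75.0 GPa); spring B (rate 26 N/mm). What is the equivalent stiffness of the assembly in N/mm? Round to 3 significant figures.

31.1 N/mm

k_A = Gd⁴/(8D³N_a) = (75.0×10³)(9.0⁴)/(8·93.0³·15) = 5.098 N/mm
Parallel: k_eq = 5.098 + 26 = 31.098 N/mm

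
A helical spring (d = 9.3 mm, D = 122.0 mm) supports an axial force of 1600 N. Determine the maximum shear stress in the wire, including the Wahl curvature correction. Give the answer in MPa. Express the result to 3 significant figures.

Spring index C = D/d = 122.0/9.3 = 13.1183
K_W = (4C−1)/(4C−4) + 0.615/C = 51.473/48.473 + 0.0469 = 1.1088
τ₀ = 8FD/(πd³) = 8·1600·122.0/(π·9.3³) = 1.5616e+06/2527 = 617.98 MPa
τ_max = K·τ₀ = 1.1088 × 617.98 = 685.19 MPa

685 MPa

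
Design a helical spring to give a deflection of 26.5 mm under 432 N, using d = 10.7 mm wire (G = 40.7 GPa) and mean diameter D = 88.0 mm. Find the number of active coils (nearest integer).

Required rate k = F/δ = 432/26.5 = 16.302 N/mm
N_a = Gd⁴/(8D³k) = (40.7×10³ × 10.7⁴)/(8 × 88.0³ × 16.302)
    = 5.33494e+08 / 8.88742e+07 = 6.003 → 6 coils

6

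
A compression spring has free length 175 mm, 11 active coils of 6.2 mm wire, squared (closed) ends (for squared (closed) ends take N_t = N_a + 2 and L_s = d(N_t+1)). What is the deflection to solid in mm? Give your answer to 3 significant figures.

N_t = 13; L_s = 6.2·14 = 86.8 mm
δ_solid = L₀ − L_s = 175 − 86.8 = 88.2 mm

88.2 mm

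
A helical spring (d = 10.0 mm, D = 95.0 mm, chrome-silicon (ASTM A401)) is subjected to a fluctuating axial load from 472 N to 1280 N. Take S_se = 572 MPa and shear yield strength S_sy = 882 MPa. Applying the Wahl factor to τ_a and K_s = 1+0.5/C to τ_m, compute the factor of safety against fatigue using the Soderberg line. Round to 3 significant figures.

C = D/d = 95.0/10.0 = 9.5000; K_W = (4C−1)/(4C−4)+0.615/C = 1.1530; K_s = 1+0.5/C = 1.0526
F_a = (F_max−F_min)/2 = 404 N; F_m = (F_max+F_min)/2 = 876 N
τ_a = K_W·8F_aD/(πd³) = 1.1530 × 97.734 = 112.68 MPa
τ_m = K_s·8F_mD/(πd³) = 1.0526 × 211.92 = 223.07 MPa
Soderberg: 1/n_f = τ_a/S_se + τ_m/S_sy = 112.68/572 + 223.07/882 = 0.19700 + 0.25292 = 0.44992
n_f = 1/0.44992 = 2.223

2.22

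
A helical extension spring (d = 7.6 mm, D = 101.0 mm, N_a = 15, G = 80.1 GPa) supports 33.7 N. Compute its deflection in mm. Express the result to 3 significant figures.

k = Gd⁴/(8D³N_a) = (80.1×10³)(7.6⁴)/(8·101.0³·15) = 2.1614 N/mm
δ = F/k = 33.7 / 2.1614 = 15.592 mm

15.6 mm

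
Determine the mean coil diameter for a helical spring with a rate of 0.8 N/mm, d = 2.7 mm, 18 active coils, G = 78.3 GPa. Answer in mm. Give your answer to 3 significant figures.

D = (Gd⁴/(8N_a·k))^(1/3) = (78.3×10³·2.7⁴/(8·18·0.8))^(1/3)
  = (36121.4)^(1/3) = 33.0563 mm

33.1 mm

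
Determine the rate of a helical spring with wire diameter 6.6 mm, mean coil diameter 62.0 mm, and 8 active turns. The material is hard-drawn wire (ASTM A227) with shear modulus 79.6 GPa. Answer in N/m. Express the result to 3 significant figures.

k = Gd⁴/(8D³N_a) = (79.6×10³ × 6.6⁴) / (8 × 62.0³ × 8)
  = 1.51039e+08 / 1.5253e+07 = 9.9022 N/mm = 9902.2 N/m

9900 N/m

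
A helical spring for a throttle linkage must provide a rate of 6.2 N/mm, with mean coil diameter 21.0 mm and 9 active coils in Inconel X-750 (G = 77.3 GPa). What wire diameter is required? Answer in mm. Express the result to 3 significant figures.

d = (8D³N_a·k / G)^(1/4) = (8·21.0³·9·6.2 / (77.3×10³))^0.25
  = (53.481)^0.25 = 2.7043 mm

2.70 mm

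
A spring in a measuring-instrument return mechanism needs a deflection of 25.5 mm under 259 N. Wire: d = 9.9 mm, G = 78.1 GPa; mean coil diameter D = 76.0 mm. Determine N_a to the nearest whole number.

21

Required rate k = F/δ = 259/25.5 = 10.157 N/mm
N_a = Gd⁴/(8D³k) = (78.1×10³ × 9.9⁴)/(8 × 76.0³ × 10.157)
    = 7.50225e+08 / 3.5669e+07 = 21.03 → 21 coils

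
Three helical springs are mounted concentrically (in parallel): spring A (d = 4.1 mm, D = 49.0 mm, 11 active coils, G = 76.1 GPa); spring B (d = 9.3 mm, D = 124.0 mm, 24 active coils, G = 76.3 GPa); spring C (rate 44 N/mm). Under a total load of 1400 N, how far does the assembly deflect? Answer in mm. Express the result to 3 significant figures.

29.4 mm

k_A = Gd⁴/(8D³N_a) = (76.1×10³)(4.1⁴)/(8·49.0³·11) = 2.0771 N/mm
k_B = Gd⁴/(8D³N_a) = (76.3×10³)(9.3⁴)/(8·124.0³·24) = 1.5592 N/mm
Parallel: k_eq = 2.0771 + 1.5592 + 44 = 47.636 N/mm
δ = F/k_eq = 1400/47.636 = 29.389 mm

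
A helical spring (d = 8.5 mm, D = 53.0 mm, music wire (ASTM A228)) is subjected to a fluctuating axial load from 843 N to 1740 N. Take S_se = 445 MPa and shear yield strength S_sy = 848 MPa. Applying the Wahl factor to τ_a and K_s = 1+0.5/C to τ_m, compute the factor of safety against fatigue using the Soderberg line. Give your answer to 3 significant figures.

1.57

C = D/d = 53.0/8.5 = 6.2353; K_W = (4C−1)/(4C−4)+0.615/C = 1.2419; K_s = 1+0.5/C = 1.0802
F_a = (F_max−F_min)/2 = 448.5 N; F_m = (F_max+F_min)/2 = 1291.5 N
τ_a = K_W·8F_aD/(πd³) = 1.2419 × 98.565 = 122.41 MPa
τ_m = K_s·8F_mD/(πd³) = 1.0802 × 283.83 = 306.59 MPa
Soderberg: 1/n_f = τ_a/S_se + τ_m/S_sy = 122.41/445 + 306.59/848 = 0.27507 + 0.36154 = 0.63661
n_f = 1/0.63661 = 1.571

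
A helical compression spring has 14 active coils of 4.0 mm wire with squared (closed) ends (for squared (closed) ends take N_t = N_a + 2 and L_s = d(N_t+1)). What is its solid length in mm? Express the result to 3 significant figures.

squared (closed) ends: N_t = N_a + 2 = 14 + 2 = 16
L_s = d·(N_t+1) = 4.0 × 17 = 68 mm

68.0 mm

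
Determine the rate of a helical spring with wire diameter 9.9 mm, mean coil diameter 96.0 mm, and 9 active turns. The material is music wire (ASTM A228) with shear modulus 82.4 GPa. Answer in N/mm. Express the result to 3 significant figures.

12.4 N/mm

k = Gd⁴/(8D³N_a) = (82.4×10³ × 9.9⁴) / (8 × 96.0³ × 9)
  = 7.91531e+08 / 6.3701e+07 = 12.426 N/mm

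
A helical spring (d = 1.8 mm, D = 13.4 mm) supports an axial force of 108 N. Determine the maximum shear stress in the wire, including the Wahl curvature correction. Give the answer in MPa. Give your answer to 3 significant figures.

758 MPa

Spring index C = D/d = 13.4/1.8 = 7.4444
K_W = (4C−1)/(4C−4) + 0.615/C = 28.778/25.778 + 0.0826 = 1.1990
τ₀ = 8FD/(πd³) = 8·108·13.4/(π·1.8³) = 11577.6/18.322 = 631.9 MPa
τ_max = K·τ₀ = 1.1990 × 631.9 = 757.65 MPa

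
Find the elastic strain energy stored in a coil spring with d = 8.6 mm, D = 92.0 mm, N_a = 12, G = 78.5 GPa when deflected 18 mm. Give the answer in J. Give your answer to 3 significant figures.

0.931 J

k = Gd⁴/(8D³N_a) = (78.5×10³)(8.6⁴)/(8·92.0³·12) = 5.7442 N/mm
U = ½kδ² = 0.5 × 5.7442 × 18² = 930.56 N·mm = 0.93056 J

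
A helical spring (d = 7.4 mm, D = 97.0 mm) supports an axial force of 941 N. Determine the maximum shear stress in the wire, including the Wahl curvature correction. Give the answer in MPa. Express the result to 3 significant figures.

636 MPa

Spring index C = D/d = 97.0/7.4 = 13.1081
K_W = (4C−1)/(4C−4) + 0.615/C = 51.432/48.432 + 0.0469 = 1.1089
τ₀ = 8FD/(πd³) = 8·941·97.0/(π·7.4³) = 730216/1273 = 573.6 MPa
τ_max = K·τ₀ = 1.1089 × 573.6 = 636.04 MPa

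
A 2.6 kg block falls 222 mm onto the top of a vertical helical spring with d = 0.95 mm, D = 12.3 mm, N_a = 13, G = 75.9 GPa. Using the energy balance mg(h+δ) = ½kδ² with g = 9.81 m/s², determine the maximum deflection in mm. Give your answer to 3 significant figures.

k = Gd⁴/(8D³N_a) = (75.9×10³)(0.95⁴)/(8·12.3³·13) = 0.31944 N/mm
W = mg = 2.6 × 9.81 = 25.506 N
½kδ² − Wδ − Wh = 0 → δ = (W + √(W² + 2kWh))/k
δ = (25.506 + √(650.56 + 3617.54))/0.31944 = (25.506 + 65.331)/0.31944 = 284.36 mm

284 mm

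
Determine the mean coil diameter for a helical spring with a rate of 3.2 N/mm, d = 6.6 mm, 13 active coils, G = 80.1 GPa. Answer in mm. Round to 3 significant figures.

D = (Gd⁴/(8N_a·k))^(1/3) = (80.1×10³·6.6⁴/(8·13·3.2))^(1/3)
  = (456694)^(1/3) = 77.0090 mm

77.0 mm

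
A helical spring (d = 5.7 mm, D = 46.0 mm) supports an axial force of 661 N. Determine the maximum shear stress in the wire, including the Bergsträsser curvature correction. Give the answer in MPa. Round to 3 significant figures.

489 MPa

Spring index C = D/d = 46.0/5.7 = 8.0702
K_B = (4C+2)/(4C−3) = 34.281/29.281 = 1.1708
τ₀ = 8FD/(πd³) = 8·661·46.0/(π·5.7³) = 243248/581.8 = 418.09 MPa
τ_max = K·τ₀ = 1.1708 × 418.09 = 489.49 MPa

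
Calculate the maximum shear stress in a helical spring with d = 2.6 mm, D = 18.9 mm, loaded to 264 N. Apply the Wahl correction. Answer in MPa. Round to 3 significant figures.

871 MPa

Spring index C = D/d = 18.9/2.6 = 7.2692
K_W = (4C−1)/(4C−4) + 0.615/C = 28.077/25.077 + 0.0846 = 1.2042
τ₀ = 8FD/(πd³) = 8·264·18.9/(π·2.6³) = 39916.8/55.217 = 722.91 MPa
τ_max = K·τ₀ = 1.2042 × 722.91 = 870.56 MPa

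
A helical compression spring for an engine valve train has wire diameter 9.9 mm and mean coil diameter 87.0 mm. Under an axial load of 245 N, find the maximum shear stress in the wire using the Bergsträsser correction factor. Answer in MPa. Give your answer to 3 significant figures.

Spring index C = D/d = 87.0/9.9 = 8.7879
K_B = (4C+2)/(4C−3) = 37.152/32.152 = 1.1555
τ₀ = 8FD/(πd³) = 8·245·87.0/(π·9.9³) = 170520/3048.3 = 55.94 MPa
τ_max = K·τ₀ = 1.1555 × 55.94 = 64.639 MPa

64.6 MPa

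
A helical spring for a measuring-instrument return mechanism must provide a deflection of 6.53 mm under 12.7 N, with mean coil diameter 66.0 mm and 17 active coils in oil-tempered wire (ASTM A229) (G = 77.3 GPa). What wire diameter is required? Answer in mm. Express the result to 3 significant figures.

Required rate k = F/δ = 12.7/6.53 = 1.9449 N/mm
d = (8D³N_a·k / G)^(1/4) = (8·66.0³·17·1.9449 / (77.3×10³))^0.25
  = (983.74)^0.25 = 5.6004 mm

5.60 mm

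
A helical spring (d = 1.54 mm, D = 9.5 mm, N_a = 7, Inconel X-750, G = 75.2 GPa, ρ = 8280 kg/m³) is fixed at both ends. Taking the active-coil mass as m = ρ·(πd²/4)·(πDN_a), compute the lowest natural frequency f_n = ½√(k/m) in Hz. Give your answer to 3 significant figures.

827 Hz

k = Gd⁴/(8D³N_a) = (75.2×10³)(1.54⁴)/(8·9.5³·7) = 8.8093 N/mm = 8809.3 N/m
Wire length L = πDN_a = π·9.5·7 = 208.92 mm
m = ρ·(πd²/4)·L = 8280 × 1.8627×10⁻⁶ m² × 0.20892 m = 0.0032221 kg
f_n = ½√(k/m) = 0.5·√(8809.3/0.0032221) = 0.5·√(2.7341e+06) = 826.75 Hz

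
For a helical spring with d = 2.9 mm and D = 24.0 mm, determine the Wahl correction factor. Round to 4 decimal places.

C = D/d = 24.0/2.9 = 8.2759
K_W = (4C−1)/(4C−4) + 0.615/C = 32.103/29.103 + 0.0743 = 1.1774

1.1774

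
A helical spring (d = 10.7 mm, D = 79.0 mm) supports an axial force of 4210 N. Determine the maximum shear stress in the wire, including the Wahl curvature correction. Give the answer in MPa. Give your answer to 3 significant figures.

Spring index C = D/d = 79.0/10.7 = 7.3832
K_W = (4C−1)/(4C−4) + 0.615/C = 28.533/25.533 + 0.0833 = 1.2008
τ₀ = 8FD/(πd³) = 8·4210·79.0/(π·10.7³) = 2.66072e+06/3848.6 = 691.35 MPa
τ_max = K·τ₀ = 1.2008 × 691.35 = 830.17 MPa

830 MPa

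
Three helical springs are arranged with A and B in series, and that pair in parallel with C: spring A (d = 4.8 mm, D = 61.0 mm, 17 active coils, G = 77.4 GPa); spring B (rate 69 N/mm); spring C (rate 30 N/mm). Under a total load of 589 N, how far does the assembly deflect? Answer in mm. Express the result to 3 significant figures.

18.8 mm

k_A = Gd⁴/(8D³N_a) = (77.4×10³)(4.8⁴)/(8·61.0³·17) = 1.331 N/mm
Springs A,B series: k_AB = 1/(1/1.331+1/69) = 1.3058 N/mm; parallel with C: k_eq = 1.3058+30 = 31.306 N/mm
δ = F/k_eq = 589/31.306 = 18.814 mm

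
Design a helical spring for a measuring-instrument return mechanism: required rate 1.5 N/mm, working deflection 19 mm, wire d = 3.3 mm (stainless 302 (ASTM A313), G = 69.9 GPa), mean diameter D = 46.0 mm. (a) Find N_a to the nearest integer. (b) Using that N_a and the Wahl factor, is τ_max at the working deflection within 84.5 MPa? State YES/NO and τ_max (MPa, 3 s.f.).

(a) 7 coils; (b) NO, τ_max = 104 MPa

N_a = Gd⁴/(8D³k) = (69.9×10³)(3.3⁴)/(8·46.0³·1.5) = 7.097 → N_a = 7
Actual rate k = Gd⁴/(8D³·7) = 1.5208 N/mm
Working load F = kδ = 1.5208·19 = 28.895 N
C = 46.0/3.3 = 13.9394; K_W = (4C−1)/(4C−4)+0.615/C = 1.1021
τ_max = K_W·8FD/(πd³) = 1.1021·94.185 = 103.8 MPa
τ_max > 84.5 MPa → exceeds allowable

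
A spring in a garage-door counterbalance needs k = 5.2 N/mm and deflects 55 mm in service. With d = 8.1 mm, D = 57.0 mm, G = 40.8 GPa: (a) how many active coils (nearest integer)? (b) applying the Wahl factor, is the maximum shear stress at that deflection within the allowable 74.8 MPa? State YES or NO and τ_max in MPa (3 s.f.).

(a) 23 coils; (b) NO, τ_max = 93.8 MPa

N_a = Gd⁴/(8D³k) = (40.8×10³)(8.1⁴)/(8·57.0³·5.2) = 22.8 → N_a = 23
Actual rate k = Gd⁴/(8D³·23) = 5.1542 N/mm
Working load F = kδ = 5.1542·55 = 283.48 N
C = 57.0/8.1 = 7.0370; K_W = (4C−1)/(4C−4)+0.615/C = 1.2116
τ_max = K_W·8FD/(πd³) = 1.2116·77.425 = 93.81 MPa
τ_max > 74.8 MPa → exceeds allowable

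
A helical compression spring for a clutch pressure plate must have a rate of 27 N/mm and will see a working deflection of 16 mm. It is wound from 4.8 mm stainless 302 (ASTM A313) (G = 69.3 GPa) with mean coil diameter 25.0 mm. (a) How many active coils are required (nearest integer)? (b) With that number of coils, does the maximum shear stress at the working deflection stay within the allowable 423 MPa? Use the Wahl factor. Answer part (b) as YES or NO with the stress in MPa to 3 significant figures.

(a) 11 coils; (b) YES, τ_max = 319 MPa

N_a = Gd⁴/(8D³k) = (69.3×10³)(4.8⁴)/(8·25.0³·27) = 10.9 → N_a = 11
Actual rate k = Gd⁴/(8D³·11) = 26.754 N/mm
Working load F = kδ = 26.754·16 = 428.07 N
C = 25.0/4.8 = 5.2083; K_W = (4C−1)/(4C−4)+0.615/C = 1.2963
τ_max = K_W·8FD/(πd³) = 1.2963·246.42 = 319.43 MPa
τ_max ≤ 423 MPa → acceptable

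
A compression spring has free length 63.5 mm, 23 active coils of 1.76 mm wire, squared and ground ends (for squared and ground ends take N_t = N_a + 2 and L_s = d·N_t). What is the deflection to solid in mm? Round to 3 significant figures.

N_t = 25; L_s = 1.76·25 = 44 mm
δ_solid = L₀ − L_s = 63.5 − 44 = 19.5 mm

19.5 mm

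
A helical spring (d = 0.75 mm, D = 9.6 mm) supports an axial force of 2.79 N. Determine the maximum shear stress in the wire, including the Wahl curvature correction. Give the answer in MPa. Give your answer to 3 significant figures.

180 MPa

Spring index C = D/d = 9.6/0.75 = 12.8000
K_W = (4C−1)/(4C−4) + 0.615/C = 50.200/47.200 + 0.0480 = 1.1116
τ₀ = 8FD/(πd³) = 8·2.79·9.6/(π·0.75³) = 214.272/1.3254 = 161.67 MPa
τ_max = K·τ₀ = 1.1116 × 161.67 = 179.71 MPa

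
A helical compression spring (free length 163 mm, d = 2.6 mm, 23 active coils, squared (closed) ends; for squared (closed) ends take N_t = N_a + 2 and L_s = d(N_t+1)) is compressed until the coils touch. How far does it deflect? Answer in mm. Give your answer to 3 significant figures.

95.4 mm

N_t = 25; L_s = 2.6·26 = 67.6 mm
δ_solid = L₀ − L_s = 163 − 67.6 = 95.4 mm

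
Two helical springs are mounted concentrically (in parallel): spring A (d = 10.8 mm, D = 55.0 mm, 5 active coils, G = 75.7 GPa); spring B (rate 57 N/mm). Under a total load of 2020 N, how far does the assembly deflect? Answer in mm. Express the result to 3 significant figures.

9.54 mm

k_A = Gd⁴/(8D³N_a) = (75.7×10³)(10.8⁴)/(8·55.0³·5) = 154.75 N/mm
Parallel: k_eq = 154.75 + 57 = 211.75 N/mm
δ = F/k_eq = 2020/211.75 = 9.5394 mm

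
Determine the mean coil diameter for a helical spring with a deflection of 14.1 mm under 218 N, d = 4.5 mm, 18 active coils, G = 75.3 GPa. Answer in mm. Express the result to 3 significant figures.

24.0 mm

Required rate k = F/δ = 218/14.1 = 15.461 N/mm
D = (Gd⁴/(8N_a·k))^(1/3) = (75.3×10³·4.5⁴/(8·18·15.461))^(1/3)
  = (13869)^(1/3) = 24.0260 mm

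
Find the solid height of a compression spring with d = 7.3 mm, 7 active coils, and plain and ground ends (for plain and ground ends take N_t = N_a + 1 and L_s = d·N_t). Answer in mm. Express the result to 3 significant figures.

58.4 mm

plain and ground ends: N_t = N_a + 1 = 7 + 1 = 8
L_s = d·N_t = 7.3 × 8 = 58.4 mm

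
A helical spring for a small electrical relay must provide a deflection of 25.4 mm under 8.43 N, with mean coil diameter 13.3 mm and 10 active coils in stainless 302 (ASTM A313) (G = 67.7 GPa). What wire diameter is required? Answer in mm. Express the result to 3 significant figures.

0.980 mm

Required rate k = F/δ = 8.43/25.4 = 0.33189 N/mm
d = (8D³N_a·k / G)^(1/4) = (8·13.3³·10·0.33189 / (67.7×10³))^0.25
  = (0.92268)^0.25 = 0.9801 mm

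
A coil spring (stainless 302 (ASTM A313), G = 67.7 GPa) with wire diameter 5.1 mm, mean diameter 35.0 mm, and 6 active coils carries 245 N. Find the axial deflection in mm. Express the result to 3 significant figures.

k = Gd⁴/(8D³N_a) = (67.7×10³)(5.1⁴)/(8·35.0³·6) = 22.255 N/mm
δ = F/k = 245 / 22.255 = 11.009 mm

11.0 mm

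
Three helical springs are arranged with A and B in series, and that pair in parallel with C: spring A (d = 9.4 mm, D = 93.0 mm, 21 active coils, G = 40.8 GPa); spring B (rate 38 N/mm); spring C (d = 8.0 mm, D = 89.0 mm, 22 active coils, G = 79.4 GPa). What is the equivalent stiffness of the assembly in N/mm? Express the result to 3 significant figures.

k_A = Gd⁴/(8D³N_a) = (40.8×10³)(9.4⁴)/(8·93.0³·21) = 2.3573 N/mm
k_C = Gd⁴/(8D³N_a) = (79.4×10³)(8.0⁴)/(8·89.0³·22) = 2.6212 N/mm
Springs A,B series: k_AB = 1/(1/2.3573+1/38) = 2.2196 N/mm; parallel with C: k_eq = 2.2196+2.6212 = 4.8408 N/mm

4.84 N/mm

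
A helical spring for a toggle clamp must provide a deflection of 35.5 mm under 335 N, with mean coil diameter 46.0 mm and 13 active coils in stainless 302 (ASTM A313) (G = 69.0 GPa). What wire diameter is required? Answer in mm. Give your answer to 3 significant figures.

6.10 mm

Required rate k = F/δ = 335/35.5 = 9.4366 N/mm
d = (8D³N_a·k / G)^(1/4) = (8·46.0³·13·9.4366 / (69.0×10³))^0.25
  = (1384.4)^0.25 = 6.0998 mm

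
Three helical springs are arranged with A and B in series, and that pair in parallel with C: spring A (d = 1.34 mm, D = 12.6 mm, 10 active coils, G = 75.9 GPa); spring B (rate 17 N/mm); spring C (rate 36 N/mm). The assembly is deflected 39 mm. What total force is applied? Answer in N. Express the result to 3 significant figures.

k_A = Gd⁴/(8D³N_a) = (75.9×10³)(1.34⁴)/(8·12.6³·10) = 1.5292 N/mm
Springs A,B series: k_AB = 1/(1/1.5292+1/17) = 1.403 N/mm; parallel with C: k_eq = 1.403+36 = 37.403 N/mm
F = k_eq·δ = 37.403·39 = 1458.7 N

1460 N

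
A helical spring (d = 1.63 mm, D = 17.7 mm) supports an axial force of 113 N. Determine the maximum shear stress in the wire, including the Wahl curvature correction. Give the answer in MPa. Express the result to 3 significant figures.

1330 MPa

Spring index C = D/d = 17.7/1.63 = 10.8589
K_W = (4C−1)/(4C−4) + 0.615/C = 42.436/39.436 + 0.0566 = 1.1327
τ₀ = 8FD/(πd³) = 8·113·17.7/(π·1.63³) = 16000.8/13.605 = 1176.1 MPa
τ_max = K·τ₀ = 1.1327 × 1176.1 = 1332.1 MPa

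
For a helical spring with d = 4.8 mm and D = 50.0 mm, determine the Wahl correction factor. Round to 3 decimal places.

C = D/d = 50.0/4.8 = 10.4167
K_W = (4C−1)/(4C−4) + 0.615/C = 40.667/37.667 + 0.0590 = 1.1387

1.139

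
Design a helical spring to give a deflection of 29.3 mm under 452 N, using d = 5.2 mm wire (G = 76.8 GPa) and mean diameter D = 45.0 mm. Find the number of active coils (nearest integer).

5

Required rate k = F/δ = 452/29.3 = 15.427 N/mm
N_a = Gd⁴/(8D³k) = (76.8×10³ × 5.2⁴)/(8 × 45.0³ × 15.427)
    = 5.61532e+07 / 1.1246e+07 = 4.993 → 5 coils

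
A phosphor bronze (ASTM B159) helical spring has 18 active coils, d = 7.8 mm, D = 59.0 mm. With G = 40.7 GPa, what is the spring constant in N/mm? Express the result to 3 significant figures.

5.09 N/mm

k = Gd⁴/(8D³N_a) = (40.7×10³ × 7.8⁴) / (8 × 59.0³ × 18)
  = 1.50651e+08 / 2.95746e+07 = 5.0939 N/mm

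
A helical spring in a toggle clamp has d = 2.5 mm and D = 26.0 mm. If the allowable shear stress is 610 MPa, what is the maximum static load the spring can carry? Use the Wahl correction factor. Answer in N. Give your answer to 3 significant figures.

126 N

C = D/d = 26.0/2.5 = 10.4000
K_W = (4C−1)/(4C−4) + 0.615/C = 40.600/37.600 + 0.0591 = 1.1389
τ_max = K·8FD/(πd³) → F_max = τ_allow·πd³/(8DK)
F_max = 610·π·2.5³/(8·26.0·1.1389) = 29943/236.9 = 126.4 N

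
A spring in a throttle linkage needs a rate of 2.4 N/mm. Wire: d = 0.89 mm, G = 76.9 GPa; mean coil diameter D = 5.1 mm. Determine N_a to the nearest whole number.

19

N_a = Gd⁴/(8D³k) = (76.9×10³ × 0.89⁴)/(8 × 5.1³ × 2.4)
    = 48248.8 / 2546.9 = 18.94 → 19 coils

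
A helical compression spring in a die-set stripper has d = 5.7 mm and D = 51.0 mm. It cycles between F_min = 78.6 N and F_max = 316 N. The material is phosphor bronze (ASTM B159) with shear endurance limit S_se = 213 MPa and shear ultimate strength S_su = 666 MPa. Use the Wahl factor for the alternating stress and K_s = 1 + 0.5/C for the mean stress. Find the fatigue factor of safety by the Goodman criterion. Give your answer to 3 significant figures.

1.48

C = D/d = 51.0/5.7 = 8.9474; K_W = (4C−1)/(4C−4)+0.615/C = 1.1631; K_s = 1+0.5/C = 1.0559
F_a = (F_max−F_min)/2 = 118.7 N; F_m = (F_max+F_min)/2 = 197.3 N
τ_a = K_W·8F_aD/(πd³) = 1.1631 × 83.241 = 96.818 MPa
τ_m = K_s·8F_mD/(πd³) = 1.0559 × 138.36 = 146.09 MPa
Goodman: 1/n_f = τ_a/S_se + τ_m/S_su = 96.818/213 + 146.09/666 = 0.45454 + 0.21936 = 0.6739
n_f = 1/0.6739 = 1.484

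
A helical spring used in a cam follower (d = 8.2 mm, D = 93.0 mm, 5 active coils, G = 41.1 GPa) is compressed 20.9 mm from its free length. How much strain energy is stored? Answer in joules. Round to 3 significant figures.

k = Gd⁴/(8D³N_a) = (41.1×10³)(8.2⁴)/(8·93.0³·5) = 5.7755 N/mm
U = ½kδ² = 0.5 × 5.7755 × 20.9² = 1261.4 N·mm = 1.2614 J

1.26 J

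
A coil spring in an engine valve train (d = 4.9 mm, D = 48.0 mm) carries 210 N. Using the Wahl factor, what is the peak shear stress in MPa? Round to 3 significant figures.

Spring index C = D/d = 48.0/4.9 = 9.7959
K_W = (4C−1)/(4C−4) + 0.615/C = 38.184/35.184 + 0.0628 = 1.1480
τ₀ = 8FD/(πd³) = 8·210·48.0/(π·4.9³) = 80640/369.61 = 218.18 MPa
τ_max = K·τ₀ = 1.1480 × 218.18 = 250.48 MPa

250 MPa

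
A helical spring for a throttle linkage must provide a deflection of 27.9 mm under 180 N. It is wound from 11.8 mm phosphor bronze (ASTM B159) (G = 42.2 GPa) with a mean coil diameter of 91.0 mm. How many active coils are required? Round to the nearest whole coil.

Required rate k = F/δ = 180/27.9 = 6.4516 N/mm
N_a = Gd⁴/(8D³k) = (42.2×10³ × 11.8⁴)/(8 × 91.0³ × 6.4516)
    = 8.18164e+08 / 3.8894e+07 = 21.04 → 21 coils

21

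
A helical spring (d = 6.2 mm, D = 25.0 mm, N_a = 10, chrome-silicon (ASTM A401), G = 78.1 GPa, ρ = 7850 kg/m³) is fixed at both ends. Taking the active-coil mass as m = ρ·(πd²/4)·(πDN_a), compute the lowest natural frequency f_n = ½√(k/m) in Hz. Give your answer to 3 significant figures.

k = Gd⁴/(8D³N_a) = (78.1×10³)(6.2⁴)/(8·25.0³·10) = 92.323 N/mm = 92323 N/m
Wire length L = πDN_a = π·25.0·10 = 785.4 mm
m = ρ·(πd²/4)·L = 7850 × 30.191×10⁻⁶ m² × 0.7854 m = 0.18614 kg
f_n = ½√(k/m) = 0.5·√(92323/0.18614) = 0.5·√(4.9599e+05) = 352.13 Hz

352 Hz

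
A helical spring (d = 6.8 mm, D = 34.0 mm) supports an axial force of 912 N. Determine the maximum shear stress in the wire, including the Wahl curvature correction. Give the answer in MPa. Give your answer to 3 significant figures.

Spring index C = D/d = 34.0/6.8 = 5.0000
K_W = (4C−1)/(4C−4) + 0.615/C = 19.000/16.000 + 0.1230 = 1.3105
τ₀ = 8FD/(πd³) = 8·912·34.0/(π·6.8³) = 248064/987.82 = 251.12 MPa
τ_max = K·τ₀ = 1.3105 × 251.12 = 329.1 MPa

329 MPa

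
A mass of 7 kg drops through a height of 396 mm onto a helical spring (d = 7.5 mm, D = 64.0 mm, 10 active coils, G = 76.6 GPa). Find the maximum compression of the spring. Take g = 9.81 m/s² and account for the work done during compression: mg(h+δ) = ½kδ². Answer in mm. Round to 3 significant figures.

74.8 mm

k = Gd⁴/(8D³N_a) = (76.6×10³)(7.5⁴)/(8·64.0³·10) = 11.557 N/mm
W = mg = 7 × 9.81 = 68.67 N
½kδ² − Wδ − Wh = 0 → δ = (W + √(W² + 2kWh))/k
δ = (68.67 + √(4715.6 + 628545))/11.557 = (68.67 + 795.78)/11.557 = 74.799 mm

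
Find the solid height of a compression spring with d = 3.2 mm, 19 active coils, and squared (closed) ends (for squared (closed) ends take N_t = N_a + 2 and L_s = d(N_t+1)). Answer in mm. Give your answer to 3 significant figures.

squared (closed) ends: N_t = N_a + 2 = 19 + 2 = 21
L_s = d·(N_t+1) = 3.2 × 22 = 70.4 mm

70.4 mm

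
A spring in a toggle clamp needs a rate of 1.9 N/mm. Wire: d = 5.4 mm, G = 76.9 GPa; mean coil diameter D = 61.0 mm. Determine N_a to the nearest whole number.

19

N_a = Gd⁴/(8D³k) = (76.9×10³ × 5.4⁴)/(8 × 61.0³ × 1.9)
    = 6.53885e+07 / 3.45011e+06 = 18.95 → 19 coils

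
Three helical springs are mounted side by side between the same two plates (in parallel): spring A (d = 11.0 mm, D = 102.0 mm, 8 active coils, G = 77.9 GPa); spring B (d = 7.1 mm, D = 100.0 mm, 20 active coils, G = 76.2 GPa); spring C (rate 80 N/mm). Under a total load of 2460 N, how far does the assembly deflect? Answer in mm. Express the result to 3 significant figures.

k_A = Gd⁴/(8D³N_a) = (77.9×10³)(11.0⁴)/(8·102.0³·8) = 16.793 N/mm
k_B = Gd⁴/(8D³N_a) = (76.2×10³)(7.1⁴)/(8·100.0³·20) = 1.2102 N/mm
Parallel: k_eq = 16.793 + 1.2102 + 80 = 98.003 N/mm
δ = F/k_eq = 2460/98.003 = 25.101 mm

25.1 mm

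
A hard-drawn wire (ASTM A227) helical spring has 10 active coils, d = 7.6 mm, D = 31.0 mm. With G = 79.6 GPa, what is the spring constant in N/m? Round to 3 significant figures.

111000 N/m

k = Gd⁴/(8D³N_a) = (79.6×10³ × 7.6⁴) / (8 × 31.0³ × 10)
  = 2.65563e+08 / 2.38328e+06 = 111.43 N/mm = 1.1143e+05 N/m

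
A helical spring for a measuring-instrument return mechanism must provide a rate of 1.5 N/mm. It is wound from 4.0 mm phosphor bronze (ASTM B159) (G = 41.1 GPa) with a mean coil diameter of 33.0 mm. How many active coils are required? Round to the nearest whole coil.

24

N_a = Gd⁴/(8D³k) = (41.1×10³ × 4.0⁴)/(8 × 33.0³ × 1.5)
    = 1.05216e+07 / 431244 = 24.4 → 24 coils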